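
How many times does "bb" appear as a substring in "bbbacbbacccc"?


Searching for "bb" in "bbbacbbacccc"
Scanning each position:
  Position 0: "bb" => MATCH
  Position 1: "bb" => MATCH
  Position 2: "ba" => no
  Position 3: "ac" => no
  Position 4: "cb" => no
  Position 5: "bb" => MATCH
  Position 6: "ba" => no
  Position 7: "ac" => no
  Position 8: "cc" => no
  Position 9: "cc" => no
  Position 10: "cc" => no
Total occurrences: 3

3


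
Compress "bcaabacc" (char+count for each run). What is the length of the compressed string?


Input: bcaabacc
Runs:
  'b' x 1 => "b1"
  'c' x 1 => "c1"
  'a' x 2 => "a2"
  'b' x 1 => "b1"
  'a' x 1 => "a1"
  'c' x 2 => "c2"
Compressed: "b1c1a2b1a1c2"
Compressed length: 12

12


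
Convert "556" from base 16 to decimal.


Input: "556" in base 16
Positional expansion:
  Digit '5' (value 5) x 16^2 = 1280
  Digit '5' (value 5) x 16^1 = 80
  Digit '6' (value 6) x 16^0 = 6
Sum = 1366

1366


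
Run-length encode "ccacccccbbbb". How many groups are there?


Input: ccacccccbbbb
Scanning for consecutive runs:
  Group 1: 'c' x 2 (positions 0-1)
  Group 2: 'a' x 1 (positions 2-2)
  Group 3: 'c' x 5 (positions 3-7)
  Group 4: 'b' x 4 (positions 8-11)
Total groups: 4

4


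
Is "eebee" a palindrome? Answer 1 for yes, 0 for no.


Input: eebee
Reversed: eebee
  Compare pos 0 ('e') with pos 4 ('e'): match
  Compare pos 1 ('e') with pos 3 ('e'): match
Result: palindrome

1


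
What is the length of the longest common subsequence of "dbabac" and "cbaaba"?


LCS of "dbabac" and "cbaaba"
DP table:
           c    b    a    a    b    a
      0    0    0    0    0    0    0
  d   0    0    0    0    0    0    0
  b   0    0    1    1    1    1    1
  a   0    0    1    2    2    2    2
  b   0    0    1    2    2    3    3
  a   0    0    1    2    3    3    4
  c   0    1    1    2    3    3    4
LCS length = dp[6][6] = 4

4


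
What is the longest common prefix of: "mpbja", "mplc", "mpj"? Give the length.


Words: mpbja, mplc, mpj
  Position 0: all 'm' => match
  Position 1: all 'p' => match
  Position 2: ('b', 'l', 'j') => mismatch, stop
LCP = "mp" (length 2)

2


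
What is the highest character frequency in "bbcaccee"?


Input: bbcaccee
Character counts:
  'a': 1
  'b': 2
  'c': 3
  'e': 2
Maximum frequency: 3

3


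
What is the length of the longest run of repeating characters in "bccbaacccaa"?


Input: "bccbaacccaa"
Scanning for longest run:
  Position 1 ('c'): new char, reset run to 1
  Position 2 ('c'): continues run of 'c', length=2
  Position 3 ('b'): new char, reset run to 1
  Position 4 ('a'): new char, reset run to 1
  Position 5 ('a'): continues run of 'a', length=2
  Position 6 ('c'): new char, reset run to 1
  Position 7 ('c'): continues run of 'c', length=2
  Position 8 ('c'): continues run of 'c', length=3
  Position 9 ('a'): new char, reset run to 1
  Position 10 ('a'): continues run of 'a', length=2
Longest run: 'c' with length 3

3


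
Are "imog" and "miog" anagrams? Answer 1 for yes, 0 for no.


Strings: "imog", "miog"
Sorted first:  gimo
Sorted second: gimo
Sorted forms match => anagrams

1


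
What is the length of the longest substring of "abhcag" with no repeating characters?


Input: "abhcag"
Sliding window (track last position of each char):
  Position 0 ('a'): window [0,0] length 1 -- new best
  Position 1 ('b'): window [0,1] length 2 -- new best
  Position 2 ('h'): window [0,2] length 3 -- new best
  Position 3 ('c'): window [0,3] length 4 -- new best
  Position 4 ('a'): repeat (last at 0), move window start to 1
  Position 4 ('a'): window [1,4] length 4
  Position 5 ('g'): window [1,5] length 5 -- new best
Longest substring with no repeats: "bhcag" with length 5

5


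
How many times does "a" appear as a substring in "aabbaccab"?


Searching for "a" in "aabbaccab"
Scanning each position:
  Position 0: "a" => MATCH
  Position 1: "a" => MATCH
  Position 2: "b" => no
  Position 3: "b" => no
  Position 4: "a" => MATCH
  Position 5: "c" => no
  Position 6: "c" => no
  Position 7: "a" => MATCH
  Position 8: "b" => no
Total occurrences: 4

4


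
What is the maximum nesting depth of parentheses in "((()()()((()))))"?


Input: "((()()()((()))))"
Tracking depth:
  Position 0 '(': depth becomes 1
  Position 1 '(': depth becomes 2
  Position 2 '(': depth becomes 3
  Position 3 ')': depth becomes 2
  Position 4 '(': depth becomes 3
  Position 5 ')': depth becomes 2
  Position 6 '(': depth becomes 3
  Position 7 ')': depth becomes 2
  Position 8 '(': depth becomes 3
  Position 9 '(': depth becomes 4
  Position 10 '(': depth becomes 5
  Position 11 ')': depth becomes 4
  Position 12 ')': depth becomes 3
  Position 13 ')': depth becomes 2
  Position 14 ')': depth becomes 1
  Position 15 ')': depth becomes 0
Maximum depth reached: 5

5


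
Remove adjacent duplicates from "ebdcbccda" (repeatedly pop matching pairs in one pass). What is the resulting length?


Input: ebdcbccda
Stack-based adjacent duplicate removal:
  Read 'e': push. Stack: e
  Read 'b': push. Stack: eb
  Read 'd': push. Stack: ebd
  Read 'c': push. Stack: ebdc
  Read 'b': push. Stack: ebdcb
  Read 'c': push. Stack: ebdcbc
  Read 'c': matches stack top 'c' => pop. Stack: ebdcb
  Read 'd': push. Stack: ebdcbd
  Read 'a': push. Stack: ebdcbda
Final stack: "ebdcbda" (length 7)

7


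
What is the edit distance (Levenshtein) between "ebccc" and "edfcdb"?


Computing edit distance: "ebccc" -> "edfcdb"
DP table:
           e    d    f    c    d    b
      0    1    2    3    4    5    6
  e   1    0    1    2    3    4    5
  b   2    1    1    2    3    4    4
  c   3    2    2    2    2    3    4
  c   4    3    3    3    2    3    4
  c   5    4    4    4    3    3    4
Edit distance = dp[5][6] = 4

4


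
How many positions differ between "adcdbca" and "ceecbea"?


Comparing "adcdbca" and "ceecbea" position by position:
  Position 0: 'a' vs 'c' => DIFFER
  Position 1: 'd' vs 'e' => DIFFER
  Position 2: 'c' vs 'e' => DIFFER
  Position 3: 'd' vs 'c' => DIFFER
  Position 4: 'b' vs 'b' => same
  Position 5: 'c' vs 'e' => DIFFER
  Position 6: 'a' vs 'a' => same
Positions that differ: 5

5


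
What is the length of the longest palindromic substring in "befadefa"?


Input: "befadefa"
Checking substrings for palindromes:
  No multi-char palindromic substrings found
Longest palindromic substring: "b" with length 1

1


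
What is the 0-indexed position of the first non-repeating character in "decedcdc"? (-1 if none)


Input: decedcdc
Character frequencies:
  'c': 3
  'd': 3
  'e': 2
Scanning left to right for freq == 1:
  Position 0 ('d'): freq=3, skip
  Position 1 ('e'): freq=2, skip
  Position 2 ('c'): freq=3, skip
  Position 3 ('e'): freq=2, skip
  Position 4 ('d'): freq=3, skip
  Position 5 ('c'): freq=3, skip
  Position 6 ('d'): freq=3, skip
  Position 7 ('c'): freq=3, skip
  No unique character found => answer = -1

-1


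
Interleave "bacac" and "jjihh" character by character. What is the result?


Interleaving "bacac" and "jjihh":
  Position 0: 'b' from first, 'j' from second => "bj"
  Position 1: 'a' from first, 'j' from second => "aj"
  Position 2: 'c' from first, 'i' from second => "ci"
  Position 3: 'a' from first, 'h' from second => "ah"
  Position 4: 'c' from first, 'h' from second => "ch"
Result: bjajciahch

bjajciahch


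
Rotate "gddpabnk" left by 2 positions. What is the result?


Input: "gddpabnk", rotate left by 2
First 2 characters: "gd"
Remaining characters: "dpabnk"
Concatenate remaining + first: "dpabnk" + "gd" = "dpabnkgd"

dpabnkgd


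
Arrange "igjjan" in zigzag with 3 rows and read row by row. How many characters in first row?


Zigzag "igjjan" into 3 rows:
Placing characters:
  'i' => row 0
  'g' => row 1
  'j' => row 2
  'j' => row 1
  'a' => row 0
  'n' => row 1
Rows:
  Row 0: "ia"
  Row 1: "gjn"
  Row 2: "j"
First row length: 2

2


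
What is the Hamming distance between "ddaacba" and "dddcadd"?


Comparing "ddaacba" and "dddcadd" position by position:
  Position 0: 'd' vs 'd' => same
  Position 1: 'd' vs 'd' => same
  Position 2: 'a' vs 'd' => differ
  Position 3: 'a' vs 'c' => differ
  Position 4: 'c' vs 'a' => differ
  Position 5: 'b' vs 'd' => differ
  Position 6: 'a' vs 'd' => differ
Total differences (Hamming distance): 5

5


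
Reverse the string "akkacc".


Input: akkacc
Reading characters right to left:
  Position 5: 'c'
  Position 4: 'c'
  Position 3: 'a'
  Position 2: 'k'
  Position 1: 'k'
  Position 0: 'a'
Reversed: ccakka

ccakka


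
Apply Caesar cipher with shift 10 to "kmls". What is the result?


Caesar cipher: shift "kmls" by 10
  'k' (pos 10) + 10 = pos 20 = 'u'
  'm' (pos 12) + 10 = pos 22 = 'w'
  'l' (pos 11) + 10 = pos 21 = 'v'
  's' (pos 18) + 10 = pos 2 = 'c'
Result: uwvc

uwvc


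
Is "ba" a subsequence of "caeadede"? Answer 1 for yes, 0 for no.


Check if "ba" is a subsequence of "caeadede"
Greedy scan:
  Position 0 ('c'): no match needed
  Position 1 ('a'): no match needed
  Position 2 ('e'): no match needed
  Position 3 ('a'): no match needed
  Position 4 ('d'): no match needed
  Position 5 ('e'): no match needed
  Position 6 ('d'): no match needed
  Position 7 ('e'): no match needed
Only matched 0/2 characters => not a subsequence

0


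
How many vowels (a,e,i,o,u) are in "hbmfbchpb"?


Input: hbmfbchpb
Checking each character:
  'h' at position 0: consonant
  'b' at position 1: consonant
  'm' at position 2: consonant
  'f' at position 3: consonant
  'b' at position 4: consonant
  'c' at position 5: consonant
  'h' at position 6: consonant
  'p' at position 7: consonant
  'b' at position 8: consonant
Total vowels: 0

0


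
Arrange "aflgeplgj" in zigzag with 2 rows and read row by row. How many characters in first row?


Zigzag "aflgeplgj" into 2 rows:
Placing characters:
  'a' => row 0
  'f' => row 1
  'l' => row 0
  'g' => row 1
  'e' => row 0
  'p' => row 1
  'l' => row 0
  'g' => row 1
  'j' => row 0
Rows:
  Row 0: "alelj"
  Row 1: "fgpg"
First row length: 5

5


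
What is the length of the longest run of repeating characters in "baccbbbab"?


Input: "baccbbbab"
Scanning for longest run:
  Position 1 ('a'): new char, reset run to 1
  Position 2 ('c'): new char, reset run to 1
  Position 3 ('c'): continues run of 'c', length=2
  Position 4 ('b'): new char, reset run to 1
  Position 5 ('b'): continues run of 'b', length=2
  Position 6 ('b'): continues run of 'b', length=3
  Position 7 ('a'): new char, reset run to 1
  Position 8 ('b'): new char, reset run to 1
Longest run: 'b' with length 3

3


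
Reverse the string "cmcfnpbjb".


Input: cmcfnpbjb
Reading characters right to left:
  Position 8: 'b'
  Position 7: 'j'
  Position 6: 'b'
  Position 5: 'p'
  Position 4: 'n'
  Position 3: 'f'
  Position 2: 'c'
  Position 1: 'm'
  Position 0: 'c'
Reversed: bjbpnfcmc

bjbpnfcmc


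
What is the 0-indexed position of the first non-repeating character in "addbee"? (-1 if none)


Input: addbee
Character frequencies:
  'a': 1
  'b': 1
  'd': 2
  'e': 2
Scanning left to right for freq == 1:
  Position 0 ('a'): unique! => answer = 0

0


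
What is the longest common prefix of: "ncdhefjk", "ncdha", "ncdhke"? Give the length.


Words: ncdhefjk, ncdha, ncdhke
  Position 0: all 'n' => match
  Position 1: all 'c' => match
  Position 2: all 'd' => match
  Position 3: all 'h' => match
  Position 4: ('e', 'a', 'k') => mismatch, stop
LCP = "ncdh" (length 4)

4


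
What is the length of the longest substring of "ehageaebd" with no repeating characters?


Input: "ehageaebd"
Sliding window (track last position of each char):
  Position 0 ('e'): window [0,0] length 1 -- new best
  Position 1 ('h'): window [0,1] length 2 -- new best
  Position 2 ('a'): window [0,2] length 3 -- new best
  Position 3 ('g'): window [0,3] length 4 -- new best
  Position 4 ('e'): repeat (last at 0), move window start to 1
  Position 4 ('e'): window [1,4] length 4
  Position 5 ('a'): repeat (last at 2), move window start to 3
  Position 5 ('a'): window [3,5] length 3
  Position 6 ('e'): repeat (last at 4), move window start to 5
  Position 6 ('e'): window [5,6] length 2
  Position 7 ('b'): window [5,7] length 3
  Position 8 ('d'): window [5,8] length 4
Longest substring with no repeats: "ehag" with length 4

4


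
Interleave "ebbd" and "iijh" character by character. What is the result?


Interleaving "ebbd" and "iijh":
  Position 0: 'e' from first, 'i' from second => "ei"
  Position 1: 'b' from first, 'i' from second => "bi"
  Position 2: 'b' from first, 'j' from second => "bj"
  Position 3: 'd' from first, 'h' from second => "dh"
Result: eibibjdh

eibibjdh


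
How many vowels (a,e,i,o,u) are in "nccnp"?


Input: nccnp
Checking each character:
  'n' at position 0: consonant
  'c' at position 1: consonant
  'c' at position 2: consonant
  'n' at position 3: consonant
  'p' at position 4: consonant
Total vowels: 0

0


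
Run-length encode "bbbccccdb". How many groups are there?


Input: bbbccccdb
Scanning for consecutive runs:
  Group 1: 'b' x 3 (positions 0-2)
  Group 2: 'c' x 4 (positions 3-6)
  Group 3: 'd' x 1 (positions 7-7)
  Group 4: 'b' x 1 (positions 8-8)
Total groups: 4

4


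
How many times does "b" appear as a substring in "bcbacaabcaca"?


Searching for "b" in "bcbacaabcaca"
Scanning each position:
  Position 0: "b" => MATCH
  Position 1: "c" => no
  Position 2: "b" => MATCH
  Position 3: "a" => no
  Position 4: "c" => no
  Position 5: "a" => no
  Position 6: "a" => no
  Position 7: "b" => MATCH
  Position 8: "c" => no
  Position 9: "a" => no
  Position 10: "c" => no
  Position 11: "a" => no
Total occurrences: 3

3


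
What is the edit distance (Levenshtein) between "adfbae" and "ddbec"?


Computing edit distance: "adfbae" -> "ddbec"
DP table:
           d    d    b    e    c
      0    1    2    3    4    5
  a   1    1    2    3    4    5
  d   2    1    1    2    3    4
  f   3    2    2    2    3    4
  b   4    3    3    2    3    4
  a   5    4    4    3    3    4
  e   6    5    5    4    3    4
Edit distance = dp[6][5] = 4

4


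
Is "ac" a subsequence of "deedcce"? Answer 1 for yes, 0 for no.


Check if "ac" is a subsequence of "deedcce"
Greedy scan:
  Position 0 ('d'): no match needed
  Position 1 ('e'): no match needed
  Position 2 ('e'): no match needed
  Position 3 ('d'): no match needed
  Position 4 ('c'): no match needed
  Position 5 ('c'): no match needed
  Position 6 ('e'): no match needed
Only matched 0/2 characters => not a subsequence

0


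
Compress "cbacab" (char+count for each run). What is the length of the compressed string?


Input: cbacab
Runs:
  'c' x 1 => "c1"
  'b' x 1 => "b1"
  'a' x 1 => "a1"
  'c' x 1 => "c1"
  'a' x 1 => "a1"
  'b' x 1 => "b1"
Compressed: "c1b1a1c1a1b1"
Compressed length: 12

12


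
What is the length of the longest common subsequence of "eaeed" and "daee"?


LCS of "eaeed" and "daee"
DP table:
           d    a    e    e
      0    0    0    0    0
  e   0    0    0    1    1
  a   0    0    1    1    1
  e   0    0    1    2    2
  e   0    0    1    2    3
  d   0    1    1    2    3
LCS length = dp[5][4] = 3

3


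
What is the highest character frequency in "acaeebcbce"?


Input: acaeebcbce
Character counts:
  'a': 2
  'b': 2
  'c': 3
  'e': 3
Maximum frequency: 3

3


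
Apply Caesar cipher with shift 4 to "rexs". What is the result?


Caesar cipher: shift "rexs" by 4
  'r' (pos 17) + 4 = pos 21 = 'v'
  'e' (pos 4) + 4 = pos 8 = 'i'
  'x' (pos 23) + 4 = pos 1 = 'b'
  's' (pos 18) + 4 = pos 22 = 'w'
Result: vibw

vibw


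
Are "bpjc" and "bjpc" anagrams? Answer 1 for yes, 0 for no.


Strings: "bpjc", "bjpc"
Sorted first:  bcjp
Sorted second: bcjp
Sorted forms match => anagrams

1


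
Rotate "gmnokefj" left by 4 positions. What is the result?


Input: "gmnokefj", rotate left by 4
First 4 characters: "gmno"
Remaining characters: "kefj"
Concatenate remaining + first: "kefj" + "gmno" = "kefjgmno"

kefjgmno


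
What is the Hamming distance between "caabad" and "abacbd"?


Comparing "caabad" and "abacbd" position by position:
  Position 0: 'c' vs 'a' => differ
  Position 1: 'a' vs 'b' => differ
  Position 2: 'a' vs 'a' => same
  Position 3: 'b' vs 'c' => differ
  Position 4: 'a' vs 'b' => differ
  Position 5: 'd' vs 'd' => same
Total differences (Hamming distance): 4

4


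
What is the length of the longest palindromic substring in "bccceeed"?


Input: "bccceeed"
Checking substrings for palindromes:
  [1:4] "ccc" (len 3) => palindrome
  [4:7] "eee" (len 3) => palindrome
  [1:3] "cc" (len 2) => palindrome
  [2:4] "cc" (len 2) => palindrome
  [4:6] "ee" (len 2) => palindrome
  [5:7] "ee" (len 2) => palindrome
Longest palindromic substring: "ccc" with length 3

3


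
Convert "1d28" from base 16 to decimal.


Input: "1d28" in base 16
Positional expansion:
  Digit '1' (value 1) x 16^3 = 4096
  Digit 'd' (value 13) x 16^2 = 3328
  Digit '2' (value 2) x 16^1 = 32
  Digit '8' (value 8) x 16^0 = 8
Sum = 7464

7464


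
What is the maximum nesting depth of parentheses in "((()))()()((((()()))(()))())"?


Input: "((()))()()((((()()))(()))())"
Tracking depth:
  Position 0 '(': depth becomes 1
  Position 1 '(': depth becomes 2
  Position 2 '(': depth becomes 3
  Position 3 ')': depth becomes 2
  Position 4 ')': depth becomes 1
  Position 5 ')': depth becomes 0
  Position 6 '(': depth becomes 1
  Position 7 ')': depth becomes 0
  Position 8 '(': depth becomes 1
  Position 9 ')': depth becomes 0
  Position 10 '(': depth becomes 1
  Position 11 '(': depth becomes 2
  Position 12 '(': depth becomes 3
  Position 13 '(': depth becomes 4
  Position 14 '(': depth becomes 5
  Position 15 ')': depth becomes 4
  Position 16 '(': depth becomes 5
  Position 17 ')': depth becomes 4
  Position 18 ')': depth becomes 3
  Position 19 ')': depth becomes 2
  Position 20 '(': depth becomes 3
  Position 21 '(': depth becomes 4
  Position 22 ')': depth becomes 3
  Position 23 ')': depth becomes 2
  Position 24 ')': depth becomes 1
  Position 25 '(': depth becomes 2
  Position 26 ')': depth becomes 1
  Position 27 ')': depth becomes 0
Maximum depth reached: 5

5


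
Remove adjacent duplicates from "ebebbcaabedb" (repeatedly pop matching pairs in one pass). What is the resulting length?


Input: ebebbcaabedb
Stack-based adjacent duplicate removal:
  Read 'e': push. Stack: e
  Read 'b': push. Stack: eb
  Read 'e': push. Stack: ebe
  Read 'b': push. Stack: ebeb
  Read 'b': matches stack top 'b' => pop. Stack: ebe
  Read 'c': push. Stack: ebec
  Read 'a': push. Stack: ebeca
  Read 'a': matches stack top 'a' => pop. Stack: ebec
  Read 'b': push. Stack: ebecb
  Read 'e': push. Stack: ebecbe
  Read 'd': push. Stack: ebecbed
  Read 'b': push. Stack: ebecbedb
Final stack: "ebecbedb" (length 8)

8


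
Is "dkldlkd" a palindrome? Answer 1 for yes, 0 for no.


Input: dkldlkd
Reversed: dkldlkd
  Compare pos 0 ('d') with pos 6 ('d'): match
  Compare pos 1 ('k') with pos 5 ('k'): match
  Compare pos 2 ('l') with pos 4 ('l'): match
Result: palindrome

1


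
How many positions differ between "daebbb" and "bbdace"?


Comparing "daebbb" and "bbdace" position by position:
  Position 0: 'd' vs 'b' => DIFFER
  Position 1: 'a' vs 'b' => DIFFER
  Position 2: 'e' vs 'd' => DIFFER
  Position 3: 'b' vs 'a' => DIFFER
  Position 4: 'b' vs 'c' => DIFFER
  Position 5: 'b' vs 'e' => DIFFER
Positions that differ: 6

6


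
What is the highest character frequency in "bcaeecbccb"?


Input: bcaeecbccb
Character counts:
  'a': 1
  'b': 3
  'c': 4
  'e': 2
Maximum frequency: 4

4


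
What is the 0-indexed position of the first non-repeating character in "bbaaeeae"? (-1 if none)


Input: bbaaeeae
Character frequencies:
  'a': 3
  'b': 2
  'e': 3
Scanning left to right for freq == 1:
  Position 0 ('b'): freq=2, skip
  Position 1 ('b'): freq=2, skip
  Position 2 ('a'): freq=3, skip
  Position 3 ('a'): freq=3, skip
  Position 4 ('e'): freq=3, skip
  Position 5 ('e'): freq=3, skip
  Position 6 ('a'): freq=3, skip
  Position 7 ('e'): freq=3, skip
  No unique character found => answer = -1

-1


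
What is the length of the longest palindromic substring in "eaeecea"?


Input: "eaeecea"
Checking substrings for palindromes:
  [0:3] "eae" (len 3) => palindrome
  [3:6] "ece" (len 3) => palindrome
  [2:4] "ee" (len 2) => palindrome
Longest palindromic substring: "eae" with length 3

3


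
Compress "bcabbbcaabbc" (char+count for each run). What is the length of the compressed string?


Input: bcabbbcaabbc
Runs:
  'b' x 1 => "b1"
  'c' x 1 => "c1"
  'a' x 1 => "a1"
  'b' x 3 => "b3"
  'c' x 1 => "c1"
  'a' x 2 => "a2"
  'b' x 2 => "b2"
  'c' x 1 => "c1"
Compressed: "b1c1a1b3c1a2b2c1"
Compressed length: 16

16


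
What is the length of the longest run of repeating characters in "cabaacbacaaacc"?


Input: "cabaacbacaaacc"
Scanning for longest run:
  Position 1 ('a'): new char, reset run to 1
  Position 2 ('b'): new char, reset run to 1
  Position 3 ('a'): new char, reset run to 1
  Position 4 ('a'): continues run of 'a', length=2
  Position 5 ('c'): new char, reset run to 1
  Position 6 ('b'): new char, reset run to 1
  Position 7 ('a'): new char, reset run to 1
  Position 8 ('c'): new char, reset run to 1
  Position 9 ('a'): new char, reset run to 1
  Position 10 ('a'): continues run of 'a', length=2
  Position 11 ('a'): continues run of 'a', length=3
  Position 12 ('c'): new char, reset run to 1
  Position 13 ('c'): continues run of 'c', length=2
Longest run: 'a' with length 3

3


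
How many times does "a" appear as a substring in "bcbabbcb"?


Searching for "a" in "bcbabbcb"
Scanning each position:
  Position 0: "b" => no
  Position 1: "c" => no
  Position 2: "b" => no
  Position 3: "a" => MATCH
  Position 4: "b" => no
  Position 5: "b" => no
  Position 6: "c" => no
  Position 7: "b" => no
Total occurrences: 1

1


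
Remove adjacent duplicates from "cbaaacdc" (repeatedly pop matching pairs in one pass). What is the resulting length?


Input: cbaaacdc
Stack-based adjacent duplicate removal:
  Read 'c': push. Stack: c
  Read 'b': push. Stack: cb
  Read 'a': push. Stack: cba
  Read 'a': matches stack top 'a' => pop. Stack: cb
  Read 'a': push. Stack: cba
  Read 'c': push. Stack: cbac
  Read 'd': push. Stack: cbacd
  Read 'c': push. Stack: cbacdc
Final stack: "cbacdc" (length 6)

6


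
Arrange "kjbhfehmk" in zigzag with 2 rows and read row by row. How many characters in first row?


Zigzag "kjbhfehmk" into 2 rows:
Placing characters:
  'k' => row 0
  'j' => row 1
  'b' => row 0
  'h' => row 1
  'f' => row 0
  'e' => row 1
  'h' => row 0
  'm' => row 1
  'k' => row 0
Rows:
  Row 0: "kbfhk"
  Row 1: "jhem"
First row length: 5

5


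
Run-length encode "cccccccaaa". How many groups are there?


Input: cccccccaaa
Scanning for consecutive runs:
  Group 1: 'c' x 7 (positions 0-6)
  Group 2: 'a' x 3 (positions 7-9)
Total groups: 2

2


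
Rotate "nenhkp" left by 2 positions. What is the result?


Input: "nenhkp", rotate left by 2
First 2 characters: "ne"
Remaining characters: "nhkp"
Concatenate remaining + first: "nhkp" + "ne" = "nhkpne"

nhkpne


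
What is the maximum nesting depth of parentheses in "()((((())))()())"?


Input: "()((((())))()())"
Tracking depth:
  Position 0 '(': depth becomes 1
  Position 1 ')': depth becomes 0
  Position 2 '(': depth becomes 1
  Position 3 '(': depth becomes 2
  Position 4 '(': depth becomes 3
  Position 5 '(': depth becomes 4
  Position 6 '(': depth becomes 5
  Position 7 ')': depth becomes 4
  Position 8 ')': depth becomes 3
  Position 9 ')': depth becomes 2
  Position 10 ')': depth becomes 1
  Position 11 '(': depth becomes 2
  Position 12 ')': depth becomes 1
  Position 13 '(': depth becomes 2
  Position 14 ')': depth becomes 1
  Position 15 ')': depth becomes 0
Maximum depth reached: 5

5


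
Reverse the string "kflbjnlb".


Input: kflbjnlb
Reading characters right to left:
  Position 7: 'b'
  Position 6: 'l'
  Position 5: 'n'
  Position 4: 'j'
  Position 3: 'b'
  Position 2: 'l'
  Position 1: 'f'
  Position 0: 'k'
Reversed: blnjblfk

blnjblfk


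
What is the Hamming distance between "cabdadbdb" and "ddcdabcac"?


Comparing "cabdadbdb" and "ddcdabcac" position by position:
  Position 0: 'c' vs 'd' => differ
  Position 1: 'a' vs 'd' => differ
  Position 2: 'b' vs 'c' => differ
  Position 3: 'd' vs 'd' => same
  Position 4: 'a' vs 'a' => same
  Position 5: 'd' vs 'b' => differ
  Position 6: 'b' vs 'c' => differ
  Position 7: 'd' vs 'a' => differ
  Position 8: 'b' vs 'c' => differ
Total differences (Hamming distance): 7

7


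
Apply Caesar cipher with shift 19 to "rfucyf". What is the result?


Caesar cipher: shift "rfucyf" by 19
  'r' (pos 17) + 19 = pos 10 = 'k'
  'f' (pos 5) + 19 = pos 24 = 'y'
  'u' (pos 20) + 19 = pos 13 = 'n'
  'c' (pos 2) + 19 = pos 21 = 'v'
  'y' (pos 24) + 19 = pos 17 = 'r'
  'f' (pos 5) + 19 = pos 24 = 'y'
Result: kynvry

kynvry


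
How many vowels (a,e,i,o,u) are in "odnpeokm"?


Input: odnpeokm
Checking each character:
  'o' at position 0: vowel (running total: 1)
  'd' at position 1: consonant
  'n' at position 2: consonant
  'p' at position 3: consonant
  'e' at position 4: vowel (running total: 2)
  'o' at position 5: vowel (running total: 3)
  'k' at position 6: consonant
  'm' at position 7: consonant
Total vowels: 3

3


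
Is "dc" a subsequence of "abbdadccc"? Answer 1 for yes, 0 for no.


Check if "dc" is a subsequence of "abbdadccc"
Greedy scan:
  Position 0 ('a'): no match needed
  Position 1 ('b'): no match needed
  Position 2 ('b'): no match needed
  Position 3 ('d'): matches sub[0] = 'd'
  Position 4 ('a'): no match needed
  Position 5 ('d'): no match needed
  Position 6 ('c'): matches sub[1] = 'c'
  Position 7 ('c'): no match needed
  Position 8 ('c'): no match needed
All 2 characters matched => is a subsequence

1


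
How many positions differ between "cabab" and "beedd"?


Comparing "cabab" and "beedd" position by position:
  Position 0: 'c' vs 'b' => DIFFER
  Position 1: 'a' vs 'e' => DIFFER
  Position 2: 'b' vs 'e' => DIFFER
  Position 3: 'a' vs 'd' => DIFFER
  Position 4: 'b' vs 'd' => DIFFER
Positions that differ: 5

5


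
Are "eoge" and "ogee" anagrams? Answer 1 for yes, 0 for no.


Strings: "eoge", "ogee"
Sorted first:  eego
Sorted second: eego
Sorted forms match => anagrams

1


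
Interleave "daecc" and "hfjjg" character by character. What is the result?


Interleaving "daecc" and "hfjjg":
  Position 0: 'd' from first, 'h' from second => "dh"
  Position 1: 'a' from first, 'f' from second => "af"
  Position 2: 'e' from first, 'j' from second => "ej"
  Position 3: 'c' from first, 'j' from second => "cj"
  Position 4: 'c' from first, 'g' from second => "cg"
Result: dhafejcjcg

dhafejcjcg


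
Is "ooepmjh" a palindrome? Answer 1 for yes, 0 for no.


Input: ooepmjh
Reversed: hjmpeoo
  Compare pos 0 ('o') with pos 6 ('h'): MISMATCH
  Compare pos 1 ('o') with pos 5 ('j'): MISMATCH
  Compare pos 2 ('e') with pos 4 ('m'): MISMATCH
Result: not a palindrome

0


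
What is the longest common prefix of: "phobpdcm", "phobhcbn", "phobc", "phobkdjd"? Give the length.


Words: phobpdcm, phobhcbn, phobc, phobkdjd
  Position 0: all 'p' => match
  Position 1: all 'h' => match
  Position 2: all 'o' => match
  Position 3: all 'b' => match
  Position 4: ('p', 'h', 'c', 'k') => mismatch, stop
LCP = "phob" (length 4)

4


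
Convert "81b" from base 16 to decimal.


Input: "81b" in base 16
Positional expansion:
  Digit '8' (value 8) x 16^2 = 2048
  Digit '1' (value 1) x 16^1 = 16
  Digit 'b' (value 11) x 16^0 = 11
Sum = 2075

2075


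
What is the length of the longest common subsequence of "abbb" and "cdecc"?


LCS of "abbb" and "cdecc"
DP table:
           c    d    e    c    c
      0    0    0    0    0    0
  a   0    0    0    0    0    0
  b   0    0    0    0    0    0
  b   0    0    0    0    0    0
  b   0    0    0    0    0    0
LCS length = dp[4][5] = 0

0


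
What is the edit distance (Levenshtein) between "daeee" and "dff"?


Computing edit distance: "daeee" -> "dff"
DP table:
           d    f    f
      0    1    2    3
  d   1    0    1    2
  a   2    1    1    2
  e   3    2    2    2
  e   4    3    3    3
  e   5    4    4    4
Edit distance = dp[5][3] = 4

4


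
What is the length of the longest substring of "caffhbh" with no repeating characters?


Input: "caffhbh"
Sliding window (track last position of each char):
  Position 0 ('c'): window [0,0] length 1 -- new best
  Position 1 ('a'): window [0,1] length 2 -- new best
  Position 2 ('f'): window [0,2] length 3 -- new best
  Position 3 ('f'): repeat (last at 2), move window start to 3
  Position 3 ('f'): window [3,3] length 1
  Position 4 ('h'): window [3,4] length 2
  Position 5 ('b'): window [3,5] length 3
  Position 6 ('h'): repeat (last at 4), move window start to 5
  Position 6 ('h'): window [5,6] length 2
Longest substring with no repeats: "caf" with length 3

3


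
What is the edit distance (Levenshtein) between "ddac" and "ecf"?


Computing edit distance: "ddac" -> "ecf"
DP table:
           e    c    f
      0    1    2    3
  d   1    1    2    3
  d   2    2    2    3
  a   3    3    3    3
  c   4    4    3    4
Edit distance = dp[4][3] = 4

4


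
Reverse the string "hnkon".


Input: hnkon
Reading characters right to left:
  Position 4: 'n'
  Position 3: 'o'
  Position 2: 'k'
  Position 1: 'n'
  Position 0: 'h'
Reversed: noknh

noknh


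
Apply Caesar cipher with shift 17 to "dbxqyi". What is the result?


Caesar cipher: shift "dbxqyi" by 17
  'd' (pos 3) + 17 = pos 20 = 'u'
  'b' (pos 1) + 17 = pos 18 = 's'
  'x' (pos 23) + 17 = pos 14 = 'o'
  'q' (pos 16) + 17 = pos 7 = 'h'
  'y' (pos 24) + 17 = pos 15 = 'p'
  'i' (pos 8) + 17 = pos 25 = 'z'
Result: usohpz

usohpz


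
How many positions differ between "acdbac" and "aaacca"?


Comparing "acdbac" and "aaacca" position by position:
  Position 0: 'a' vs 'a' => same
  Position 1: 'c' vs 'a' => DIFFER
  Position 2: 'd' vs 'a' => DIFFER
  Position 3: 'b' vs 'c' => DIFFER
  Position 4: 'a' vs 'c' => DIFFER
  Position 5: 'c' vs 'a' => DIFFER
Positions that differ: 5

5


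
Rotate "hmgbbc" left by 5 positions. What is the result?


Input: "hmgbbc", rotate left by 5
First 5 characters: "hmgbb"
Remaining characters: "c"
Concatenate remaining + first: "c" + "hmgbb" = "chmgbb"

chmgbb


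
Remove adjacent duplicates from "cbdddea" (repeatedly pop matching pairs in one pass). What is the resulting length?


Input: cbdddea
Stack-based adjacent duplicate removal:
  Read 'c': push. Stack: c
  Read 'b': push. Stack: cb
  Read 'd': push. Stack: cbd
  Read 'd': matches stack top 'd' => pop. Stack: cb
  Read 'd': push. Stack: cbd
  Read 'e': push. Stack: cbde
  Read 'a': push. Stack: cbdea
Final stack: "cbdea" (length 5)

5


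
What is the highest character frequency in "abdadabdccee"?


Input: abdadabdccee
Character counts:
  'a': 3
  'b': 2
  'c': 2
  'd': 3
  'e': 2
Maximum frequency: 3

3


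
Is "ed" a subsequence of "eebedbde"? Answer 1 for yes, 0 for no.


Check if "ed" is a subsequence of "eebedbde"
Greedy scan:
  Position 0 ('e'): matches sub[0] = 'e'
  Position 1 ('e'): no match needed
  Position 2 ('b'): no match needed
  Position 3 ('e'): no match needed
  Position 4 ('d'): matches sub[1] = 'd'
  Position 5 ('b'): no match needed
  Position 6 ('d'): no match needed
  Position 7 ('e'): no match needed
All 2 characters matched => is a subsequence

1


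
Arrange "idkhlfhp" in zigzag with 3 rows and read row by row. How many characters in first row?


Zigzag "idkhlfhp" into 3 rows:
Placing characters:
  'i' => row 0
  'd' => row 1
  'k' => row 2
  'h' => row 1
  'l' => row 0
  'f' => row 1
  'h' => row 2
  'p' => row 1
Rows:
  Row 0: "il"
  Row 1: "dhfp"
  Row 2: "kh"
First row length: 2

2


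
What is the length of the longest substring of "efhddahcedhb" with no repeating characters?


Input: "efhddahcedhb"
Sliding window (track last position of each char):
  Position 0 ('e'): window [0,0] length 1 -- new best
  Position 1 ('f'): window [0,1] length 2 -- new best
  Position 2 ('h'): window [0,2] length 3 -- new best
  Position 3 ('d'): window [0,3] length 4 -- new best
  Position 4 ('d'): repeat (last at 3), move window start to 4
  Position 4 ('d'): window [4,4] length 1
  Position 5 ('a'): window [4,5] length 2
  Position 6 ('h'): window [4,6] length 3
  Position 7 ('c'): window [4,7] length 4
  Position 8 ('e'): window [4,8] length 5 -- new best
  Position 9 ('d'): repeat (last at 4), move window start to 5
  Position 9 ('d'): window [5,9] length 5
  Position 10 ('h'): repeat (last at 6), move window start to 7
  Position 10 ('h'): window [7,10] length 4
  Position 11 ('b'): window [7,11] length 5
Longest substring with no repeats: "dahce" with length 5

5


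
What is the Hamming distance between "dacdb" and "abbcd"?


Comparing "dacdb" and "abbcd" position by position:
  Position 0: 'd' vs 'a' => differ
  Position 1: 'a' vs 'b' => differ
  Position 2: 'c' vs 'b' => differ
  Position 3: 'd' vs 'c' => differ
  Position 4: 'b' vs 'd' => differ
Total differences (Hamming distance): 5

5


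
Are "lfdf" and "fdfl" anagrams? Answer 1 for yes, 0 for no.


Strings: "lfdf", "fdfl"
Sorted first:  dffl
Sorted second: dffl
Sorted forms match => anagrams

1


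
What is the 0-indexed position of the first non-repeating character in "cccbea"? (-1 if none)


Input: cccbea
Character frequencies:
  'a': 1
  'b': 1
  'c': 3
  'e': 1
Scanning left to right for freq == 1:
  Position 0 ('c'): freq=3, skip
  Position 1 ('c'): freq=3, skip
  Position 2 ('c'): freq=3, skip
  Position 3 ('b'): unique! => answer = 3

3


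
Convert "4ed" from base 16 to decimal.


Input: "4ed" in base 16
Positional expansion:
  Digit '4' (value 4) x 16^2 = 1024
  Digit 'e' (value 14) x 16^1 = 224
  Digit 'd' (value 13) x 16^0 = 13
Sum = 1261

1261


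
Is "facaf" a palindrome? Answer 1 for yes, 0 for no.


Input: facaf
Reversed: facaf
  Compare pos 0 ('f') with pos 4 ('f'): match
  Compare pos 1 ('a') with pos 3 ('a'): match
Result: palindrome

1


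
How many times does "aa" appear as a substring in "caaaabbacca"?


Searching for "aa" in "caaaabbacca"
Scanning each position:
  Position 0: "ca" => no
  Position 1: "aa" => MATCH
  Position 2: "aa" => MATCH
  Position 3: "aa" => MATCH
  Position 4: "ab" => no
  Position 5: "bb" => no
  Position 6: "ba" => no
  Position 7: "ac" => no
  Position 8: "cc" => no
  Position 9: "ca" => no
Total occurrences: 3

3


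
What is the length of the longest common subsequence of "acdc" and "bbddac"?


LCS of "acdc" and "bbddac"
DP table:
           b    b    d    d    a    c
      0    0    0    0    0    0    0
  a   0    0    0    0    0    1    1
  c   0    0    0    0    0    1    2
  d   0    0    0    1    1    1    2
  c   0    0    0    1    1    1    2
LCS length = dp[4][6] = 2

2


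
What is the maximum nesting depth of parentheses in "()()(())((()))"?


Input: "()()(())((()))"
Tracking depth:
  Position 0 '(': depth becomes 1
  Position 1 ')': depth becomes 0
  Position 2 '(': depth becomes 1
  Position 3 ')': depth becomes 0
  Position 4 '(': depth becomes 1
  Position 5 '(': depth becomes 2
  Position 6 ')': depth becomes 1
  Position 7 ')': depth becomes 0
  Position 8 '(': depth becomes 1
  Position 9 '(': depth becomes 2
  Position 10 '(': depth becomes 3
  Position 11 ')': depth becomes 2
  Position 12 ')': depth becomes 1
  Position 13 ')': depth becomes 0
Maximum depth reached: 3

3


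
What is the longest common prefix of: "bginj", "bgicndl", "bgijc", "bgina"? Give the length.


Words: bginj, bgicndl, bgijc, bgina
  Position 0: all 'b' => match
  Position 1: all 'g' => match
  Position 2: all 'i' => match
  Position 3: ('n', 'c', 'j', 'n') => mismatch, stop
LCP = "bgi" (length 3)

3


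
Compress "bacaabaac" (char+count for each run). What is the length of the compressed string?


Input: bacaabaac
Runs:
  'b' x 1 => "b1"
  'a' x 1 => "a1"
  'c' x 1 => "c1"
  'a' x 2 => "a2"
  'b' x 1 => "b1"
  'a' x 2 => "a2"
  'c' x 1 => "c1"
Compressed: "b1a1c1a2b1a2c1"
Compressed length: 14

14


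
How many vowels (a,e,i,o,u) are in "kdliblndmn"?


Input: kdliblndmn
Checking each character:
  'k' at position 0: consonant
  'd' at position 1: consonant
  'l' at position 2: consonant
  'i' at position 3: vowel (running total: 1)
  'b' at position 4: consonant
  'l' at position 5: consonant
  'n' at position 6: consonant
  'd' at position 7: consonant
  'm' at position 8: consonant
  'n' at position 9: consonant
Total vowels: 1

1


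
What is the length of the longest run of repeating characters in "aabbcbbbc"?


Input: "aabbcbbbc"
Scanning for longest run:
  Position 1 ('a'): continues run of 'a', length=2
  Position 2 ('b'): new char, reset run to 1
  Position 3 ('b'): continues run of 'b', length=2
  Position 4 ('c'): new char, reset run to 1
  Position 5 ('b'): new char, reset run to 1
  Position 6 ('b'): continues run of 'b', length=2
  Position 7 ('b'): continues run of 'b', length=3
  Position 8 ('c'): new char, reset run to 1
Longest run: 'b' with length 3

3


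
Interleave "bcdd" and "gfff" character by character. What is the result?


Interleaving "bcdd" and "gfff":
  Position 0: 'b' from first, 'g' from second => "bg"
  Position 1: 'c' from first, 'f' from second => "cf"
  Position 2: 'd' from first, 'f' from second => "df"
  Position 3: 'd' from first, 'f' from second => "df"
Result: bgcfdfdf

bgcfdfdf


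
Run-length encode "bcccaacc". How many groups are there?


Input: bcccaacc
Scanning for consecutive runs:
  Group 1: 'b' x 1 (positions 0-0)
  Group 2: 'c' x 3 (positions 1-3)
  Group 3: 'a' x 2 (positions 4-5)
  Group 4: 'c' x 2 (positions 6-7)
Total groups: 4

4


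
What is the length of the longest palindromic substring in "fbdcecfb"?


Input: "fbdcecfb"
Checking substrings for palindromes:
  [3:6] "cec" (len 3) => palindrome
Longest palindromic substring: "cec" with length 3

3


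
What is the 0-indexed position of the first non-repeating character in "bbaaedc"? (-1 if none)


Input: bbaaedc
Character frequencies:
  'a': 2
  'b': 2
  'c': 1
  'd': 1
  'e': 1
Scanning left to right for freq == 1:
  Position 0 ('b'): freq=2, skip
  Position 1 ('b'): freq=2, skip
  Position 2 ('a'): freq=2, skip
  Position 3 ('a'): freq=2, skip
  Position 4 ('e'): unique! => answer = 4

4


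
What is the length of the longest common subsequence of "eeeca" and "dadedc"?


LCS of "eeeca" and "dadedc"
DP table:
           d    a    d    e    d    c
      0    0    0    0    0    0    0
  e   0    0    0    0    1    1    1
  e   0    0    0    0    1    1    1
  e   0    0    0    0    1    1    1
  c   0    0    0    0    1    1    2
  a   0    0    1    1    1    1    2
LCS length = dp[5][6] = 2

2


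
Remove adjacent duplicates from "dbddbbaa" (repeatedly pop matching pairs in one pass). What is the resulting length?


Input: dbddbbaa
Stack-based adjacent duplicate removal:
  Read 'd': push. Stack: d
  Read 'b': push. Stack: db
  Read 'd': push. Stack: dbd
  Read 'd': matches stack top 'd' => pop. Stack: db
  Read 'b': matches stack top 'b' => pop. Stack: d
  Read 'b': push. Stack: db
  Read 'a': push. Stack: dba
  Read 'a': matches stack top 'a' => pop. Stack: db
Final stack: "db" (length 2)

2


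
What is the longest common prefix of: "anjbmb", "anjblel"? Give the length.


Words: anjbmb, anjblel
  Position 0: all 'a' => match
  Position 1: all 'n' => match
  Position 2: all 'j' => match
  Position 3: all 'b' => match
  Position 4: ('m', 'l') => mismatch, stop
LCP = "anjb" (length 4)

4


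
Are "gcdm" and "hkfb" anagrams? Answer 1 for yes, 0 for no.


Strings: "gcdm", "hkfb"
Sorted first:  cdgm
Sorted second: bfhk
Differ at position 0: 'c' vs 'b' => not anagrams

0


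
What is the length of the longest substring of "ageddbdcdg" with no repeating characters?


Input: "ageddbdcdg"
Sliding window (track last position of each char):
  Position 0 ('a'): window [0,0] length 1 -- new best
  Position 1 ('g'): window [0,1] length 2 -- new best
  Position 2 ('e'): window [0,2] length 3 -- new best
  Position 3 ('d'): window [0,3] length 4 -- new best
  Position 4 ('d'): repeat (last at 3), move window start to 4
  Position 4 ('d'): window [4,4] length 1
  Position 5 ('b'): window [4,5] length 2
  Position 6 ('d'): repeat (last at 4), move window start to 5
  Position 6 ('d'): window [5,6] length 2
  Position 7 ('c'): window [5,7] length 3
  Position 8 ('d'): repeat (last at 6), move window start to 7
  Position 8 ('d'): window [7,8] length 2
  Position 9 ('g'): window [7,9] length 3
Longest substring with no repeats: "aged" with length 4

4
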